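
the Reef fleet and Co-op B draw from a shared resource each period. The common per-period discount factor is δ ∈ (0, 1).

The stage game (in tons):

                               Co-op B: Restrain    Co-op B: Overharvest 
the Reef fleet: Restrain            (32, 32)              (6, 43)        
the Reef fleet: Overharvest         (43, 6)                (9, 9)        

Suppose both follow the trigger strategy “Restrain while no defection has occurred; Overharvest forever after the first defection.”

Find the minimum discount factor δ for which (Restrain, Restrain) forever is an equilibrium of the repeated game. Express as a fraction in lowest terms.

11/34

One-period gain from deviating is 43 − 32 = 11. The loss is 32 − 9 = 23 in every subsequent period, with present value 23·δ/(1−δ).
Deviation is unprofitable when 23·δ/(1−δ) ≥ 11, i.e. δ/(1−δ) ≥ 11/23.
Equivalently δ ≥ 11/(11+23) = 11/34.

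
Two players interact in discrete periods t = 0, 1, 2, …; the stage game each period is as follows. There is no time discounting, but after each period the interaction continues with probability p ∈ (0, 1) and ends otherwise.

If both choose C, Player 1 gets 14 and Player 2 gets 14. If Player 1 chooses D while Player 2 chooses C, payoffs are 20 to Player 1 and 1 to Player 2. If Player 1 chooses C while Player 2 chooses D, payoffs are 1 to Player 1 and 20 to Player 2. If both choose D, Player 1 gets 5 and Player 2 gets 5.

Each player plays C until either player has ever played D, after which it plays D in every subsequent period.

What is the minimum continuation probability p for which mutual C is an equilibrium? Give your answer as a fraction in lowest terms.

With no time discounting, the continuation probability p plays the role of the discount factor.
Grim-trigger IC: 14/(1−p) ≥ 20 + 5p/(1−p) ⇒ p ≥ (20−14)/(20−5) = 2/5.

2/5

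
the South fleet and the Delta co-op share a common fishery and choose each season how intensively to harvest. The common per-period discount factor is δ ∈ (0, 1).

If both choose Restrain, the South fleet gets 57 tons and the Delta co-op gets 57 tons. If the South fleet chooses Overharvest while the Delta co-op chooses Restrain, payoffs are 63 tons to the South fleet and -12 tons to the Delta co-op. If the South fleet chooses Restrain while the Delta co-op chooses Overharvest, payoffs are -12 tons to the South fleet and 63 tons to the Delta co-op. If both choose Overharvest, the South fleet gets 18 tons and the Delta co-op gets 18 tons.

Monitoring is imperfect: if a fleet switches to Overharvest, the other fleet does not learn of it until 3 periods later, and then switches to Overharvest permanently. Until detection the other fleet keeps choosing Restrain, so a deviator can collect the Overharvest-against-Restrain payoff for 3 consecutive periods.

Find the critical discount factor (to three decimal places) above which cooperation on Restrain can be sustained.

0.511

The best deviation is to choose Overharvest for all 3 undetected periods, earning 63 each, then 18 forever once detected.
Deviation value: 63(1−δ^3)/(1−δ) + 18δ^3/(1−δ); cooperation value: 57/(1−δ).
IC: 57 ≥ 63(1−δ^3) + 18δ^3 = 63 − 45δ^3.
So δ^3 ≥ 6/45 = 2/15, giving δ ≥ (2/15)^(1/3) ≈ 0.511.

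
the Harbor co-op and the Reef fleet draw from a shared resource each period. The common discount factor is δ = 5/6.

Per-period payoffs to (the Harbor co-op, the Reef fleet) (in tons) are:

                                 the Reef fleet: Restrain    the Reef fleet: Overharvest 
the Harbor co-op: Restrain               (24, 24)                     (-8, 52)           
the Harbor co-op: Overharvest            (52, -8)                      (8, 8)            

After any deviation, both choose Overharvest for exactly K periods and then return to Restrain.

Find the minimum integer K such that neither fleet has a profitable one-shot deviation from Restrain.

No profitable deviation requires (24−8)(δ+…+δ^K) ≥ 52−24, i.e. δ+…+δ^K ≥ 7/4 ≈ 1.7500.
With δ = 5/6, the partial sums are K=1: 0.8333, K=2: 1.5278, K=3: 2.1065.
K = 3 is the first length at which the sum reaches 1.7500.

3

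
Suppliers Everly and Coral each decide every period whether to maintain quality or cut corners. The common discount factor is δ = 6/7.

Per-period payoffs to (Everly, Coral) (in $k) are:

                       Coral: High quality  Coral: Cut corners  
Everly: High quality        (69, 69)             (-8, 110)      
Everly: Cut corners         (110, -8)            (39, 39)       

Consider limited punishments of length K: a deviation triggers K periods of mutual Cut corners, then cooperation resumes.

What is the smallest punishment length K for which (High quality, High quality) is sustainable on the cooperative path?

2

IC: δ(1−δ^K)/(1−δ) ≥ (110−69)/(69−39) = 41/30.
With δ = 6/7: need 1 − δ^K ≥ 41/30·(1−6/7)/(6/7), i.e. δ^K ≤ 0.7722.
Since (6/7)^1 = 0.8571 and (6/7)^2 = 0.7347, the smallest such K is 2.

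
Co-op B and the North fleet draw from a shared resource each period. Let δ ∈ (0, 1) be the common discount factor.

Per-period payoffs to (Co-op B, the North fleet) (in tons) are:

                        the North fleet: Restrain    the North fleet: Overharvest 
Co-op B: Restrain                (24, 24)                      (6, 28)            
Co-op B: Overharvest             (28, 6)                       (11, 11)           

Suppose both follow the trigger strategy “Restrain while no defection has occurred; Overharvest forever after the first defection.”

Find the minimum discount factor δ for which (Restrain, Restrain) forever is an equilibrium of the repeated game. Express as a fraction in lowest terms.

4/17

24/(1−δ) ≥ 28 + 11δ/(1−δ)
24 ≥ 28 − 17δ
δ ≥ 4/17.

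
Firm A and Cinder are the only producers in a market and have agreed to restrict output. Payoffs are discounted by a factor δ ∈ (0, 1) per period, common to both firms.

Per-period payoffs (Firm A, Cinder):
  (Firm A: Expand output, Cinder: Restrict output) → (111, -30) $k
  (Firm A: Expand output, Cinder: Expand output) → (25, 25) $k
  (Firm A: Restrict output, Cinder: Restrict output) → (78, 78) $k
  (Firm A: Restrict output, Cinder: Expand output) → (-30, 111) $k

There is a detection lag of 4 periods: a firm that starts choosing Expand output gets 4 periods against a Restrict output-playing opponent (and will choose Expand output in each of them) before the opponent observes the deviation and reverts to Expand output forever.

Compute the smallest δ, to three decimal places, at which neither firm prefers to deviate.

The best deviation is to choose Expand output for all 4 undetected periods, earning 111 each, then 25 forever once detected.
Deviation value: 111(1−δ^4)/(1−δ) + 25δ^4/(1−δ); cooperation value: 78/(1−δ).
IC: 78 ≥ 111(1−δ^4) + 25δ^4 = 111 − 86δ^4.
So δ^4 ≥ 33/86, giving δ ≥ (33/86)^(1/4) ≈ 0.787.

0.787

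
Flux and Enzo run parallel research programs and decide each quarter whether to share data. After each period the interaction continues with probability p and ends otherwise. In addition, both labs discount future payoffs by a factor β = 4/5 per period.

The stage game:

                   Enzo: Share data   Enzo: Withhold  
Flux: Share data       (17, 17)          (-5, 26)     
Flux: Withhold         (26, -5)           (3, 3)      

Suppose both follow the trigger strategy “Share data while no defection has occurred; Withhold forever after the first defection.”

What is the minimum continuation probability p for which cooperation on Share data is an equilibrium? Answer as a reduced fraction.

45/92

With continuation probability p and discount β, the effective per-period discount factor is βp.
Grim-trigger IC: βp ≥ (26−17)/(26−3) = 9/23.
So p ≥ (9/23)/(4/5) = 45/92.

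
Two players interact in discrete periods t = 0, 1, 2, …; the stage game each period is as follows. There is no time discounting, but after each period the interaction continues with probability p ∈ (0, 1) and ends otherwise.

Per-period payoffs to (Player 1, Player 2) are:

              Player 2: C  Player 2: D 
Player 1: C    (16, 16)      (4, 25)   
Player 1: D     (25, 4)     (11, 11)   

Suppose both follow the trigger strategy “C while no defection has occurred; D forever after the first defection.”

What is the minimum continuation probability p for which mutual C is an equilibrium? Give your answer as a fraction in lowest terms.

Expected cooperation value is 16 + p·16 + p²·16 + … = 16/(1−p); deviation gives 25 + p·11/(1−p).
16 ≥ 25(1−p) + 11p ⇒ 14p ≥ 9 ⇒ p ≥ 9/14.

9/14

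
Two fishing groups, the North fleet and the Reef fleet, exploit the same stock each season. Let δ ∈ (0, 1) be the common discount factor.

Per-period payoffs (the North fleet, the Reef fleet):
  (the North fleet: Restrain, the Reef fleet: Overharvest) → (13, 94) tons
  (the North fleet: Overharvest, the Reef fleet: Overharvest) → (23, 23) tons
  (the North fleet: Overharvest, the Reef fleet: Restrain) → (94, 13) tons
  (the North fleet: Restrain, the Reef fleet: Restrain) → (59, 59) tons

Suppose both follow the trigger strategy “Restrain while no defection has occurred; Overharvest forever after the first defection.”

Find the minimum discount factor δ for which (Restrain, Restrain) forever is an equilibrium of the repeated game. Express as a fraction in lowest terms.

59/(1−δ) ≥ 94 + 23δ/(1−δ)
59 ≥ 94 − 71δ
δ ≥ 35/71.

35/71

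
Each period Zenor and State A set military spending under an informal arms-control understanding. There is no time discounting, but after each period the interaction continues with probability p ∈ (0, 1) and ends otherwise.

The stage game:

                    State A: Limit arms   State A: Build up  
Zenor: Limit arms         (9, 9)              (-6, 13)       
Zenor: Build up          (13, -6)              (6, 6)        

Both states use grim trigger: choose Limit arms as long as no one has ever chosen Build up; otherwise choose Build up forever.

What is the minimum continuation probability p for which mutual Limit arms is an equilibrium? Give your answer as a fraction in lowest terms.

With no time discounting, the continuation probability p plays the role of the discount factor.
Grim-trigger IC: 9/(1−p) ≥ 13 + 6p/(1−p) ⇒ p ≥ (13−9)/(13−6) = 4/7.

4/7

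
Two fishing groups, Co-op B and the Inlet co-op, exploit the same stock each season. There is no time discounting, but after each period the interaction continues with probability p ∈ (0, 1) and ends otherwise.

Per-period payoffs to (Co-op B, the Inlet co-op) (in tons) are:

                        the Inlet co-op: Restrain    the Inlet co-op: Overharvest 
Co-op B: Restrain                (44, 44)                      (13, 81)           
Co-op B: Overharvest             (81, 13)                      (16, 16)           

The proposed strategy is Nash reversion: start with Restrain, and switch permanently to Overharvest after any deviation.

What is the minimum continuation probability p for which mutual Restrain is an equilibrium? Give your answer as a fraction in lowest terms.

37/65

Expected cooperation value is 44 + p·44 + p²·44 + … = 44/(1−p); deviation gives 81 + p·16/(1−p).
44 ≥ 81(1−p) + 16p ⇒ 65p ≥ 37 ⇒ p ≥ 37/65.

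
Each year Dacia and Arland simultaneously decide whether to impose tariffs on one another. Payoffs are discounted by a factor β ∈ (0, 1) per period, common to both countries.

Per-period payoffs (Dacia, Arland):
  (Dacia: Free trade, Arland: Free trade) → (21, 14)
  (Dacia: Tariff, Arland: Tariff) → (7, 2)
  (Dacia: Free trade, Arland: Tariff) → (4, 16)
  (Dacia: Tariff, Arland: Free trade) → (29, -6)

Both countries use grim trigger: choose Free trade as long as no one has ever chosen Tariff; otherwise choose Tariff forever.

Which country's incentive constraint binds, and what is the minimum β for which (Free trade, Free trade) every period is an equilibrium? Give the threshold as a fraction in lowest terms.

Dacia; β ≥ 4/11

Dacia: cooperation gives 21 each period; deviation gives 29 once then 7 forever.
  21/(1−β) ≥ 29 + 7β/(1−β) ⇒ β ≥ 8/22 = 4/11.
Arland: cooperation gives 14 each period; deviation gives 16 once then 2 forever.
  β ≥ 2/14 = 1/7.
Both must hold, so the binding constraint is Dacia's: β ≥ 4/11.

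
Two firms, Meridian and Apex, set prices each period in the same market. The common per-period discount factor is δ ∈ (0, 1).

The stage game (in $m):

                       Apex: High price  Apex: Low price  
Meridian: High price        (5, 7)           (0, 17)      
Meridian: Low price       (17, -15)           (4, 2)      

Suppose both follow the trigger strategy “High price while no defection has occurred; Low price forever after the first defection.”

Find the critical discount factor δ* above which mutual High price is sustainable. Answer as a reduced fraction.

Meridian's threshold: (17−5)/(17−4) = 12/13.
Apex's threshold: (17−7)/(17−2) = 2/3.
12/13 > 2/3, so Meridian binds and δ* = 12/13.

12/13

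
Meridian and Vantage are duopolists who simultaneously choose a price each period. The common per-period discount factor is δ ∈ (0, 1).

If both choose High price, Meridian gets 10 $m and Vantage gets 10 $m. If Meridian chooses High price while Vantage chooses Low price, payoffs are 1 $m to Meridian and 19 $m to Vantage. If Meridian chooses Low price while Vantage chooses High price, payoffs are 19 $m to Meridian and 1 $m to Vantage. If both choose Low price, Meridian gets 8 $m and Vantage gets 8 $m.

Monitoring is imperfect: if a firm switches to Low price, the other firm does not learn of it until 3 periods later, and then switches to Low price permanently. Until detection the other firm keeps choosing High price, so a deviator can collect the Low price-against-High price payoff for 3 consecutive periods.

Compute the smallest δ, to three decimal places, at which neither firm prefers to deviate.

The best deviation is to choose Low price for all 3 undetected periods, earning 19 each, then 8 forever once detected.
Deviation value: 19(1−δ^3)/(1−δ) + 8δ^3/(1−δ); cooperation value: 10/(1−δ).
IC: 10 ≥ 19(1−δ^3) + 8δ^3 = 19 − 11δ^3.
So δ^3 ≥ 9/11, giving δ ≥ (9/11)^(1/3) ≈ 0.935.

0.935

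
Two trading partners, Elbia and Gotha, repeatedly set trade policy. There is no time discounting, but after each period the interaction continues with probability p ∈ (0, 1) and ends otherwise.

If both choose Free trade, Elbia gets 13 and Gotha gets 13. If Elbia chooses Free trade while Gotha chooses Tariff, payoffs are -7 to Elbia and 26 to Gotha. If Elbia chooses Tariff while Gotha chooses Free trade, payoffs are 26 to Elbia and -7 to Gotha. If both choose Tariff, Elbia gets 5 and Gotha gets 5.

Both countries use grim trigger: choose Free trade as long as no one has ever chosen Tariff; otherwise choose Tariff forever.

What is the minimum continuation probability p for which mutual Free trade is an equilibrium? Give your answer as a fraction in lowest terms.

Expected cooperation value is 13 + p·13 + p²·13 + … = 13/(1−p); deviation gives 26 + p·5/(1−p).
13 ≥ 26(1−p) + 5p ⇒ 21p ≥ 13 ⇒ p ≥ 13/21.

13/21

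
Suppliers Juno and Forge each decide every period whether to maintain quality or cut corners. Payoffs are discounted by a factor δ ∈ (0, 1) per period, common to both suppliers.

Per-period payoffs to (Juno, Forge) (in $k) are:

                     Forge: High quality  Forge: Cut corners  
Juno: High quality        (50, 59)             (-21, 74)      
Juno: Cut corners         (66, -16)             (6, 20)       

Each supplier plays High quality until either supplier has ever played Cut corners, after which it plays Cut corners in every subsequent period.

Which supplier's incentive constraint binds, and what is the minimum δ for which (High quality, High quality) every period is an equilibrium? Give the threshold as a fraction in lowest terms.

Forge; δ ≥ 5/18

For Juno: deviation gain 66−50 = 16, per-period punishment loss 50−6 = 44. IC gives δ ≥ 16/60 = 4/15.
For Forge: gain 15, loss 39 per period, so δ ≥ 15/54 = 5/18.
The tighter constraint is Forge's, so cooperation needs δ ≥ 5/18.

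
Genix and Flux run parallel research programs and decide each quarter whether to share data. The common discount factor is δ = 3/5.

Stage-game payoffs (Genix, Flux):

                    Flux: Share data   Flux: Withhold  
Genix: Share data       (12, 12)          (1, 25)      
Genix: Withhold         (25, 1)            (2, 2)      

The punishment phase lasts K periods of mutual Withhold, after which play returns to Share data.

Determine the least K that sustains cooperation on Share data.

4

No profitable deviation requires (12−2)(δ+…+δ^K) ≥ 25−12, i.e. δ+…+δ^K ≥ 13/10 ≈ 1.3000.
With δ = 3/5, the partial sums are K=1: 0.6000, K=2: 0.9600, K=3: 1.1760, K=4: 1.3056.
K = 4 is the first length at which the sum reaches 1.3000.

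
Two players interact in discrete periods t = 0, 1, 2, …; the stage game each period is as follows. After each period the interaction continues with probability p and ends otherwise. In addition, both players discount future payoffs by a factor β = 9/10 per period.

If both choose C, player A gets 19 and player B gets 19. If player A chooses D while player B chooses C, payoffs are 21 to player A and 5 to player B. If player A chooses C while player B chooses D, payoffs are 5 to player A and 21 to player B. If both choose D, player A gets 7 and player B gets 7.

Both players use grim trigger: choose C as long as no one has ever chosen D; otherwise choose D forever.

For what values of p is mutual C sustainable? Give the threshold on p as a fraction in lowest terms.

Expected continuation weight on next period's payoff is β·p = 9/10·p, which plays the role of the discount factor.
Cooperation requires 9/10·p ≥ (21−19)/(21−7) = 1/7, hence p ≥ 10/63.

10/63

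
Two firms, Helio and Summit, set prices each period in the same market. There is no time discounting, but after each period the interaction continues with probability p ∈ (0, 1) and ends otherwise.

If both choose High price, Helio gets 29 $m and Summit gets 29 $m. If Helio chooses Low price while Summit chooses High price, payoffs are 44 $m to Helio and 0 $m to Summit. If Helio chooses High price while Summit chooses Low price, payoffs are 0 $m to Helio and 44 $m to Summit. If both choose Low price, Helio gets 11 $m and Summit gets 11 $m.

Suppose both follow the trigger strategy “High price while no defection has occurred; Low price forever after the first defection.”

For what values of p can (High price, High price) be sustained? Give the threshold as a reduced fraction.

5/11

With no time discounting, the continuation probability p plays the role of the discount factor.
Grim-trigger IC: 29/(1−p) ≥ 44 + 11p/(1−p) ⇒ p ≥ (44−29)/(44−11) = 5/11.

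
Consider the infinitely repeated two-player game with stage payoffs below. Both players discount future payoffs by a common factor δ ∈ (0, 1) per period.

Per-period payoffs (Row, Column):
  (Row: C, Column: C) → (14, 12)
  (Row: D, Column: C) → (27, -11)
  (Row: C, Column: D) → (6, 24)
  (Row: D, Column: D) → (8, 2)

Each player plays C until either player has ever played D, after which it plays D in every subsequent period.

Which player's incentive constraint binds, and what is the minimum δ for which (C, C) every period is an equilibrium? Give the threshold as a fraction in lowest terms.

For Row: deviation gain 27−14 = 13, per-period punishment loss 14−8 = 6. IC gives δ ≥ 13/19.
For Column: gain 12, loss 10 per period, so δ ≥ 12/22 = 6/11.
The tighter constraint is Row's, so cooperation needs δ ≥ 13/19.

Row; δ ≥ 13/19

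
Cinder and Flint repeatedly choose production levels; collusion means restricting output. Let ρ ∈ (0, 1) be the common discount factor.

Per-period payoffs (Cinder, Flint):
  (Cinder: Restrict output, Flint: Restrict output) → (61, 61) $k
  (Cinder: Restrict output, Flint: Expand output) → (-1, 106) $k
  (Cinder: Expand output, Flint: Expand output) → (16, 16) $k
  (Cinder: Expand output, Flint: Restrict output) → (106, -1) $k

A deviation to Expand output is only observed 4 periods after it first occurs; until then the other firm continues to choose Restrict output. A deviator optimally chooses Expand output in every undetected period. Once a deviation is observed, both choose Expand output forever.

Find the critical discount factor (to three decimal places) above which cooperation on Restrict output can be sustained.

Deviating for the 4 undetected periods gains 106−61 = 45 per period over cooperation, then loses 61−16 = 45 per period forever once punishment starts.
Gain: 45(1 + ρ + … + ρ^3); loss: 45·ρ^4/(1−ρ).
No profitable deviation ⇔ 45(1−ρ^4) ≤ 45·ρ^4, i.e. ρ^4 ≥ 45/(45+45) = 1/2.
Hence ρ ≥ (1/2)^(1/4) ≈ 0.841.

0.841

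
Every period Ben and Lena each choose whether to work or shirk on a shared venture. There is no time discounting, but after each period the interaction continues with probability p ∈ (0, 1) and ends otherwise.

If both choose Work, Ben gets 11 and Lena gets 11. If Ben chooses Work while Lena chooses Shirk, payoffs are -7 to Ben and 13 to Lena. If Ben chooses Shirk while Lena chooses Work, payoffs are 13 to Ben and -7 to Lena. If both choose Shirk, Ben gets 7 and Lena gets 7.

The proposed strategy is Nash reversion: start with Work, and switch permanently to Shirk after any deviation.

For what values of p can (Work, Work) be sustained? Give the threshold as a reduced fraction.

Expected cooperation value is 11 + p·11 + p²·11 + … = 11/(1−p); deviation gives 13 + p·7/(1−p).
11 ≥ 13(1−p) + 7p ⇒ 6p ≥ 2 ⇒ p ≥ 2/6 = 1/3.

1/3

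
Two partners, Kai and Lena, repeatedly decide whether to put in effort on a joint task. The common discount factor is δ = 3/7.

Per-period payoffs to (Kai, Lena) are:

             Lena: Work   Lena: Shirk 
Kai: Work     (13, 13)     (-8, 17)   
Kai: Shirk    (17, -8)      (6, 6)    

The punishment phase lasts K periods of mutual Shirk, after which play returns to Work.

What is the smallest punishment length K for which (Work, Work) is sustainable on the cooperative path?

2

Need Σ_{k=1}^{K} δ^k ≥ (17−13)/(13−6) = 0.5714 at δ = 3/7.
At K = 1 the sum is 0.4286 < 0.5714; at K = 2 it is 0.6122 ≥ 0.5714.
So the minimum punishment length is K = 2.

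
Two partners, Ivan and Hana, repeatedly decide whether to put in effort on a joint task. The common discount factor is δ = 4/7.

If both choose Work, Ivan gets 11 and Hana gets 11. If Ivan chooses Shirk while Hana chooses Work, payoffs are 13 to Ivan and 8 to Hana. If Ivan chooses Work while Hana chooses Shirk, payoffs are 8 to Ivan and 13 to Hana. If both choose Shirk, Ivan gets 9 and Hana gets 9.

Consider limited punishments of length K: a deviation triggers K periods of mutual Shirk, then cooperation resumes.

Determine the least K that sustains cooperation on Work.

No profitable deviation requires (11−9)(δ+…+δ^K) ≥ 13−11, i.e. δ+…+δ^K ≥ 1 ≈ 1.0000.
With δ = 4/7, the partial sums are K=1: 0.5714, K=2: 0.8980, K=3: 1.0845.
K = 3 is the first length at which the sum reaches 1.0000.

3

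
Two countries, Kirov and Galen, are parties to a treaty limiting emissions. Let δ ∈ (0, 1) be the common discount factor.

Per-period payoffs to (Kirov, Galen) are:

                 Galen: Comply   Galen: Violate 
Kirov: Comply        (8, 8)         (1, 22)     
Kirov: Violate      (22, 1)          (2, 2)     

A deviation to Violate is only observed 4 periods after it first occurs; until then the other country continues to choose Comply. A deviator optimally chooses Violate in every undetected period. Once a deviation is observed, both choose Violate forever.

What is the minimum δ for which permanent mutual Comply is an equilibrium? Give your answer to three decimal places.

Deviating for the 4 undetected periods gains 22−8 = 14 per period over cooperation, then loses 8−2 = 6 per period forever once punishment starts.
Gain: 14(1 + δ + … + δ^3); loss: 6·δ^4/(1−δ).
No profitable deviation ⇔ 14(1−δ^4) ≤ 6·δ^4, i.e. δ^4 ≥ 14/(14+6) = 7/10.
Hence δ ≥ (7/10)^(1/4) ≈ 0.915.

0.915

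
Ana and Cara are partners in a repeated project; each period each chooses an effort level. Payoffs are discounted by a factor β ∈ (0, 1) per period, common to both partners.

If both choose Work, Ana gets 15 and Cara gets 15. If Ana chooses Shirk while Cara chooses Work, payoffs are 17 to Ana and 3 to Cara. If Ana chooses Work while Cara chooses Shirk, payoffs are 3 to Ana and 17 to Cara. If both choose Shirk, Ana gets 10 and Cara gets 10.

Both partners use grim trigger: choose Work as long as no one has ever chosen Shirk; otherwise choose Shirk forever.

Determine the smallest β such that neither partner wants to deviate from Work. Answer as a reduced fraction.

2/7

Under grim trigger the critical discount factor is (T−C)/(T−P) with T = 17, C = 15, P = 10.
β* = (17−15)/(17−10) = 2/7.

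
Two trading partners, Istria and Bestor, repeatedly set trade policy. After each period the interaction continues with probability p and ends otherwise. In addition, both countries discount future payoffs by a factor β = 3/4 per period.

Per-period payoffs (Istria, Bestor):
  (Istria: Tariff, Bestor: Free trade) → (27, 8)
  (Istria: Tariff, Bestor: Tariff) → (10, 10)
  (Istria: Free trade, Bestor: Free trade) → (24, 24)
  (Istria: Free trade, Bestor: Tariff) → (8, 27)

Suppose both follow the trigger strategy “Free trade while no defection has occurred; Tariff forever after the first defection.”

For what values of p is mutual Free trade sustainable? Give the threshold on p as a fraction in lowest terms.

4/17

With continuation probability p and discount β, the effective per-period discount factor is βp.
Grim-trigger IC: βp ≥ (27−24)/(27−10) = 3/17.
So p ≥ (3/17)/(3/4) = 4/17.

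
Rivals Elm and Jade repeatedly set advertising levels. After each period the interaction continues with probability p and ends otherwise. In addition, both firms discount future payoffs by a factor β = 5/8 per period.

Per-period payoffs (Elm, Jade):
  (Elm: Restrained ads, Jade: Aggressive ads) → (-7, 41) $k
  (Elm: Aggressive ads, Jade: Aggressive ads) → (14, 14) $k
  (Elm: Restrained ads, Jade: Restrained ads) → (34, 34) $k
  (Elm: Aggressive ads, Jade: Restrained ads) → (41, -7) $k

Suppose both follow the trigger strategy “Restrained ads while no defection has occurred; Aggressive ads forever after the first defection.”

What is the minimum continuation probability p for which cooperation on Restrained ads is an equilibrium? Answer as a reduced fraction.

56/135

Expected continuation weight on next period's payoff is β·p = 5/8·p, which plays the role of the discount factor.
Cooperation requires 5/8·p ≥ (41−34)/(41−14) = 7/27, hence p ≥ 56/135.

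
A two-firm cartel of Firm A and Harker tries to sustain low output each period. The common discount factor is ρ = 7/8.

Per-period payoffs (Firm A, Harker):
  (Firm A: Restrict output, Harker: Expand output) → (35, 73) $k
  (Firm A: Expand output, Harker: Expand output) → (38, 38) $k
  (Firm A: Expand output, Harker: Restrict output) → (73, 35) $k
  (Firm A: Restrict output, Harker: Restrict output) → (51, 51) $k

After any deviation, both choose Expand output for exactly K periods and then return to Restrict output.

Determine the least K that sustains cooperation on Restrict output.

3

No profitable deviation requires (51−38)(ρ+…+ρ^K) ≥ 73−51, i.e. ρ+…+ρ^K ≥ 22/13 ≈ 1.6923.
With ρ = 7/8, the partial sums are K=1: 0.8750, K=2: 1.6406, K=3: 2.3105.
K = 3 is the first length at which the sum reaches 1.6923.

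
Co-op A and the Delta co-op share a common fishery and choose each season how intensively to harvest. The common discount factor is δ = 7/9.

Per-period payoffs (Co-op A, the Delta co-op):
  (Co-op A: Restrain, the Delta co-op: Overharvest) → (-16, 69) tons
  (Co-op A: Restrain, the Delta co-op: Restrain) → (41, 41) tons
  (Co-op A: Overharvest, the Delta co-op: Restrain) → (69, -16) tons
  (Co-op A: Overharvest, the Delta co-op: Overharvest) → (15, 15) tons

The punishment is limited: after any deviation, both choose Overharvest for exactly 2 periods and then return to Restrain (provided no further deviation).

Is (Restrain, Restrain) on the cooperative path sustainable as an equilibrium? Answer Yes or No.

Yes

IC: δ+…+δ^2 ≥ (69−41)/(41−15) = 14/13.
At δ = 7/9: partial sum = 1.3827 ≥ 1.0769. Cooperation sustainable.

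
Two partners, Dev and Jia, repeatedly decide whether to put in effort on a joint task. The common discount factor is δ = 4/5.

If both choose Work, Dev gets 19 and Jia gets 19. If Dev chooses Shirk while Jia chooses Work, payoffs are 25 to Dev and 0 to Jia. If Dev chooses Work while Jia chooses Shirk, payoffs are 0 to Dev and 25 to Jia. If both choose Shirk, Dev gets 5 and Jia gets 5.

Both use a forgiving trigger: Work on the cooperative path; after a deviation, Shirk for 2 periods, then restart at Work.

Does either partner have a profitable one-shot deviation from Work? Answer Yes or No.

No

A one-shot deviation gives 25 now, then 5 for 2 periods, then back to 19.
Gain from deviating: (25−19) today; loss: (19−5) in each of the next 2 periods.
No-deviation condition: (19−5)(δ+…+δ^2) ≥ 25−19, i.e. δ+…+δ^2 ≥ 3/7.
At δ = 4/5: δ+…+δ^2 = 1.4400 ≥ 0.4286.
So cooperation is sustainable.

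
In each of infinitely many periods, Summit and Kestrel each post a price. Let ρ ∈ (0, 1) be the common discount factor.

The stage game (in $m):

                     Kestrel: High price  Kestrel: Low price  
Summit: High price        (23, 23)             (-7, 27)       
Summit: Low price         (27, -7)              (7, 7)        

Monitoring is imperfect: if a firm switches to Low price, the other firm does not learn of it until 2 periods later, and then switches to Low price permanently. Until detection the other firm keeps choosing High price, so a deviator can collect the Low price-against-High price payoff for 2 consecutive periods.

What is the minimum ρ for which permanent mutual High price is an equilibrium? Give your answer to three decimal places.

Deviating for the 2 undetected periods gains 27−23 = 4 per period over cooperation, then loses 23−7 = 16 per period forever once punishment starts.
Gain: 4(1 + ρ + … + ρ^1); loss: 16·ρ^2/(1−ρ).
No profitable deviation ⇔ 4(1−ρ^2) ≤ 16·ρ^2, i.e. ρ^2 ≥ 4/(4+16) = 1/5.
Hence ρ ≥ (1/5)^(1/2) ≈ 0.447.

0.447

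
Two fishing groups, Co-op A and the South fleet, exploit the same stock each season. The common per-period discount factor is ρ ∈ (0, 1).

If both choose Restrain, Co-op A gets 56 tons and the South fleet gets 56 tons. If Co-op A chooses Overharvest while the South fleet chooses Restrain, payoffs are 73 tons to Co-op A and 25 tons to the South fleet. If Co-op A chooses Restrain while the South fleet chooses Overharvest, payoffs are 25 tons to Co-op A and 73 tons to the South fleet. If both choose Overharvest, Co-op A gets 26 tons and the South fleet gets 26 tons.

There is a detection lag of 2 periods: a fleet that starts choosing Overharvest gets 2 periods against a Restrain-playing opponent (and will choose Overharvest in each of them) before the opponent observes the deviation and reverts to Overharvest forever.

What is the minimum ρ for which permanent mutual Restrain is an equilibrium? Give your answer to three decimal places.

0.601

A deviator earns 73 for 2 periods, then 26 forever; cooperating earns 56 forever. Multiplying the IC by (1−ρ):
56 ≥ 73(1−ρ^2) + 26ρ^2, so 47·ρ^2 ≥ 17 and ρ^2 ≥ 17/47.
ρ ≥ (17/47)^(1/2) ≈ 0.601.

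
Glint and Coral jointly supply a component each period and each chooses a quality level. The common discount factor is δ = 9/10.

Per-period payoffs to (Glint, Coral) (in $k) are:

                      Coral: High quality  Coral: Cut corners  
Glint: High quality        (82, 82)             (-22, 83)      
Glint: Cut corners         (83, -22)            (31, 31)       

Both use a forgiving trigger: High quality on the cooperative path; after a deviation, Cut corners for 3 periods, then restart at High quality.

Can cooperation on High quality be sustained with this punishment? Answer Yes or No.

IC: δ+…+δ^3 ≥ (83−82)/(82−31) = 1/51.
At δ = 9/10: partial sum = 2.4390 ≥ 0.0196. Cooperation sustainable.

Yes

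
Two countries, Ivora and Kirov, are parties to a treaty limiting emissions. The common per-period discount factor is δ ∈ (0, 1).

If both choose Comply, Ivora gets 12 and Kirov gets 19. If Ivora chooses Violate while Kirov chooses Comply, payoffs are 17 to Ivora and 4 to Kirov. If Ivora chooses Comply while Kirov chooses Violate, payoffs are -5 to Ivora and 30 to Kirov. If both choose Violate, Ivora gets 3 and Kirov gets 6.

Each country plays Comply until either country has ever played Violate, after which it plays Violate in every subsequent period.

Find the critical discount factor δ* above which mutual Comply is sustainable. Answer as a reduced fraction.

11/24

Ivora's threshold: (17−12)/(17−3) = 5/14.
Kirov's threshold: (30−19)/(30−6) = 11/24.
5/14 < 11/24, so Kirov binds and δ* = 11/24.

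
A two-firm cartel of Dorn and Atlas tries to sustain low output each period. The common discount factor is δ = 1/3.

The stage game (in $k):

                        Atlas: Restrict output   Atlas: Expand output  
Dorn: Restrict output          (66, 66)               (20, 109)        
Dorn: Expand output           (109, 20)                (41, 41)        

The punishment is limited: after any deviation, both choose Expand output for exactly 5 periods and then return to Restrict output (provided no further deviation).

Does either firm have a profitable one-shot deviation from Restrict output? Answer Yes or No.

Yes

A one-shot deviation gives 109 now, then 41 for 5 periods, then back to 66.
Gain from deviating: (109−66) today; loss: (66−41) in each of the next 5 periods.
No-deviation condition: (66−41)(δ+…+δ^5) ≥ 109−66, i.e. δ+…+δ^5 ≥ 43/25.
At δ = 1/3: δ+…+δ^5 = 0.4979 < 1.7200.
So cooperation is not sustainable.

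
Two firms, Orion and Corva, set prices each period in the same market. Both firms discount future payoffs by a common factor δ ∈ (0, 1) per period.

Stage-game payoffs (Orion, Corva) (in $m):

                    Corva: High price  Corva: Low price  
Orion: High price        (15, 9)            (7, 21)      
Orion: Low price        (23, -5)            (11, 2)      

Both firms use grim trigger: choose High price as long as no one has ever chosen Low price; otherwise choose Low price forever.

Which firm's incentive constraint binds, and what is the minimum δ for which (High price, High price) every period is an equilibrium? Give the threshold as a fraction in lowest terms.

Orion: cooperation gives 15 each period; deviation gives 23 once then 11 forever.
  15/(1−δ) ≥ 23 + 11δ/(1−δ) ⇒ δ ≥ 8/12 = 2/3.
Corva: cooperation gives 9 each period; deviation gives 21 once then 2 forever.
  δ ≥ 12/19.
Both must hold, so the binding constraint is Orion's: δ ≥ 2/3.

Orion; δ ≥ 2/3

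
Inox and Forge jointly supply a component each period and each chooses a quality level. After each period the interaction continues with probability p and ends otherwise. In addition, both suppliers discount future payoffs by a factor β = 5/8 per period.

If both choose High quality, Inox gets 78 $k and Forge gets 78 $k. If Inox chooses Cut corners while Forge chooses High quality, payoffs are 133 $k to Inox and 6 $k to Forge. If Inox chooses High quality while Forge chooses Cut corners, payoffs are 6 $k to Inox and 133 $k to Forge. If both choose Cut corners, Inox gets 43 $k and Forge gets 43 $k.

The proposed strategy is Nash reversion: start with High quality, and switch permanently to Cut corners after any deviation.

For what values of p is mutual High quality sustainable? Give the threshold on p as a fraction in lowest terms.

44/45

Expected continuation weight on next period's payoff is β·p = 5/8·p, which plays the role of the discount factor.
Cooperation requires 5/8·p ≥ (133−78)/(133−43) = 11/18, hence p ≥ 44/45.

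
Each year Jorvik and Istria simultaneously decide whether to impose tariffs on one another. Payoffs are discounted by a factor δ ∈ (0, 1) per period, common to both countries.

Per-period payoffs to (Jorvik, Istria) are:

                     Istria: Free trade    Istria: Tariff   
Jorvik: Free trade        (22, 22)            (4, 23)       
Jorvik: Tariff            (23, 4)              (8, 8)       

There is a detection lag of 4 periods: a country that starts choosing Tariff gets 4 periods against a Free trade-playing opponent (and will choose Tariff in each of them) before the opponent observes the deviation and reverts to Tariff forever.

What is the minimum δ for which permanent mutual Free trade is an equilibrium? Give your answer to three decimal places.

0.508

The best deviation is to choose Tariff for all 4 undetected periods, earning 23 each, then 8 forever once detected.
Deviation value: 23(1−δ^4)/(1−δ) + 8δ^4/(1−δ); cooperation value: 22/(1−δ).
IC: 22 ≥ 23(1−δ^4) + 8δ^4 = 23 − 15δ^4.
So δ^4 ≥ 1/15, giving δ ≥ (1/15)^(1/4) ≈ 0.508.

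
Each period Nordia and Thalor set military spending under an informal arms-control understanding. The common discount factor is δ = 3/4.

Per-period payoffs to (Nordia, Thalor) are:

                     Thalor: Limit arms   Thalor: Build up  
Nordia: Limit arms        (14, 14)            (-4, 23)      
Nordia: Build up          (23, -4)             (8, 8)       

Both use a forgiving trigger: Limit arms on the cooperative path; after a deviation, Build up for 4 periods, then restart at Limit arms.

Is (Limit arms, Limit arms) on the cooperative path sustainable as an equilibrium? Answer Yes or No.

Yes

A one-shot deviation gives 23 now, then 8 for 4 periods, then back to 14.
Gain from deviating: (23−14) today; loss: (14−8) in each of the next 4 periods.
No-deviation condition: (14−8)(δ+…+δ^4) ≥ 23−14, i.e. δ+…+δ^4 ≥ 3/2.
At δ = 3/4: δ+…+δ^4 = 2.0508 ≥ 1.5000.
So cooperation is sustainable.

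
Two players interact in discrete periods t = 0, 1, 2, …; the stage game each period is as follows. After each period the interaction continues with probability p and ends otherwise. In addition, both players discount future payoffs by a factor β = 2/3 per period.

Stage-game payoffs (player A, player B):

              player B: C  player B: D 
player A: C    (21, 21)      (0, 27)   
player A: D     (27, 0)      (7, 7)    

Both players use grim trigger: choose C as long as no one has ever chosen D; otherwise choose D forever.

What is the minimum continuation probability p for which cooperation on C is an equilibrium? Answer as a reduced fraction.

Expected continuation weight on next period's payoff is β·p = 2/3·p, which plays the role of the discount factor.
Cooperation requires 2/3·p ≥ (27−21)/(27−7) = 3/10, hence p ≥ 9/20.

9/20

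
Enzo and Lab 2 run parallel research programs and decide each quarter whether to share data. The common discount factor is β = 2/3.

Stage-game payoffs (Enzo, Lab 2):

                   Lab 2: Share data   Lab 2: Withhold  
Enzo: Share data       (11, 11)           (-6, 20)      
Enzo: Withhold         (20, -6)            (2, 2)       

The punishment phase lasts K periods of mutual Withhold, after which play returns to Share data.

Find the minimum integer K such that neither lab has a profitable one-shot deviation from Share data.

2

Need Σ_{k=1}^{K} β^k ≥ (20−11)/(11−2) = 1.0000 at β = 2/3.
At K = 1 the sum is 0.6667 < 1.0000; at K = 2 it is 1.1111 ≥ 1.0000.
So the minimum punishment length is K = 2.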